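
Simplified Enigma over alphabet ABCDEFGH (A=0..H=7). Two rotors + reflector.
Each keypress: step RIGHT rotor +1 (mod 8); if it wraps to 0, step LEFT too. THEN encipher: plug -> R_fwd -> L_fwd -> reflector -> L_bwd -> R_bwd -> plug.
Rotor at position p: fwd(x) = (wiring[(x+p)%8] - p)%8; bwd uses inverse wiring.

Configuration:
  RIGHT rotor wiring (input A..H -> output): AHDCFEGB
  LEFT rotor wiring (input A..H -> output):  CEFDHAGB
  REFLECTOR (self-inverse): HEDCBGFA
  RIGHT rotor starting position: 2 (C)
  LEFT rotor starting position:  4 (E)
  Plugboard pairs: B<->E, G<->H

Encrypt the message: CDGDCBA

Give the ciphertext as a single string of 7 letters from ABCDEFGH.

Answer: BHBGAFB

Derivation:
Char 1 ('C'): step: R->3, L=4; C->plug->C->R->B->L->E->refl->B->L'->G->R'->E->plug->B
Char 2 ('D'): step: R->4, L=4; D->plug->D->R->F->L->A->refl->H->L'->H->R'->G->plug->H
Char 3 ('G'): step: R->5, L=4; G->plug->H->R->A->L->D->refl->C->L'->C->R'->E->plug->B
Char 4 ('D'): step: R->6, L=4; D->plug->D->R->B->L->E->refl->B->L'->G->R'->H->plug->G
Char 5 ('C'): step: R->7, L=4; C->plug->C->R->A->L->D->refl->C->L'->C->R'->A->plug->A
Char 6 ('B'): step: R->0, L->5 (L advanced); B->plug->E->R->F->L->A->refl->H->L'->E->R'->F->plug->F
Char 7 ('A'): step: R->1, L=5; A->plug->A->R->G->L->G->refl->F->L'->D->R'->E->plug->B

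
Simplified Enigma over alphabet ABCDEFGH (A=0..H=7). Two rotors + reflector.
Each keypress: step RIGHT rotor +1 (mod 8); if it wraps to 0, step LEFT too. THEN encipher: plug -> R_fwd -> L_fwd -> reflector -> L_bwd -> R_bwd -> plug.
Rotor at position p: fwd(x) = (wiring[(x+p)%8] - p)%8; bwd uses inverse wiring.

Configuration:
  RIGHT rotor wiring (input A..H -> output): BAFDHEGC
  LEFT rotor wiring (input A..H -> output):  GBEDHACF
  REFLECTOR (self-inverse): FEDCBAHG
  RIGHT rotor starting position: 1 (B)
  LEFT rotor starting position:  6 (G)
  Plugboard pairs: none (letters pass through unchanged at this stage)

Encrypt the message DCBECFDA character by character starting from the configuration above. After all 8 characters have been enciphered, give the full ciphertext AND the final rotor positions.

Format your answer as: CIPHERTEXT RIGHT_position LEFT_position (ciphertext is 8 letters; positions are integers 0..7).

Answer: CBDAEDCC 1 7

Derivation:
Char 1 ('D'): step: R->2, L=6; D->plug->D->R->C->L->A->refl->F->L'->F->R'->C->plug->C
Char 2 ('C'): step: R->3, L=6; C->plug->C->R->B->L->H->refl->G->L'->E->R'->B->plug->B
Char 3 ('B'): step: R->4, L=6; B->plug->B->R->A->L->E->refl->B->L'->G->R'->D->plug->D
Char 4 ('E'): step: R->5, L=6; E->plug->E->R->D->L->D->refl->C->L'->H->R'->A->plug->A
Char 5 ('C'): step: R->6, L=6; C->plug->C->R->D->L->D->refl->C->L'->H->R'->E->plug->E
Char 6 ('F'): step: R->7, L=6; F->plug->F->R->A->L->E->refl->B->L'->G->R'->D->plug->D
Char 7 ('D'): step: R->0, L->7 (L advanced); D->plug->D->R->D->L->F->refl->A->L'->F->R'->C->plug->C
Char 8 ('A'): step: R->1, L=7; A->plug->A->R->H->L->D->refl->C->L'->C->R'->C->plug->C
Final: ciphertext=CBDAEDCC, RIGHT=1, LEFT=7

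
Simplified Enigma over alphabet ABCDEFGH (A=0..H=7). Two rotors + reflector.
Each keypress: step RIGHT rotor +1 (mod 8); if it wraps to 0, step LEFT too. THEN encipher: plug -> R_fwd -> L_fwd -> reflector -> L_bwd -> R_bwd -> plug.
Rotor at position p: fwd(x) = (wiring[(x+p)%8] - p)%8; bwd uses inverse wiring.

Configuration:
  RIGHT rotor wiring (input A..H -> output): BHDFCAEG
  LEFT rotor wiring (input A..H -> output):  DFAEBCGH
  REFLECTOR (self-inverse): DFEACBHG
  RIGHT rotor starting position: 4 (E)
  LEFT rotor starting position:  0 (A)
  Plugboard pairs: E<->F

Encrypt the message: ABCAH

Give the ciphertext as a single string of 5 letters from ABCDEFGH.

Char 1 ('A'): step: R->5, L=0; A->plug->A->R->D->L->E->refl->C->L'->F->R'->H->plug->H
Char 2 ('B'): step: R->6, L=0; B->plug->B->R->A->L->D->refl->A->L'->C->R'->H->plug->H
Char 3 ('C'): step: R->7, L=0; C->plug->C->R->A->L->D->refl->A->L'->C->R'->B->plug->B
Char 4 ('A'): step: R->0, L->1 (L advanced); A->plug->A->R->B->L->H->refl->G->L'->G->R'->H->plug->H
Char 5 ('H'): step: R->1, L=1; H->plug->H->R->A->L->E->refl->C->L'->H->R'->E->plug->F

Answer: HHBHF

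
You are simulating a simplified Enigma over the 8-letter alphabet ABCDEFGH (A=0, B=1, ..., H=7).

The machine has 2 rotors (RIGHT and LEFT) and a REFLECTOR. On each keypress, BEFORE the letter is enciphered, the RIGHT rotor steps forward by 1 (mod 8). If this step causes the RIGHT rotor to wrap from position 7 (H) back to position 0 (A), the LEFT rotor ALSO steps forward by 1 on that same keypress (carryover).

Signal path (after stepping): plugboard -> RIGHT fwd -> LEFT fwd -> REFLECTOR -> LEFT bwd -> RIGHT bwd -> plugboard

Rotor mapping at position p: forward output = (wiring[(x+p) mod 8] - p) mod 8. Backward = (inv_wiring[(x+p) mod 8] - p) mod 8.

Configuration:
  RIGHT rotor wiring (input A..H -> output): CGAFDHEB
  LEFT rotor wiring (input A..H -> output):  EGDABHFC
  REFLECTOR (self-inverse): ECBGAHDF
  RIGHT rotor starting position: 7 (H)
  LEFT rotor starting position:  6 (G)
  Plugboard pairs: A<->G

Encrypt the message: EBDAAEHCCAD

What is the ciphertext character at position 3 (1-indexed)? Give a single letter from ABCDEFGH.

Char 1 ('E'): step: R->0, L->7 (L advanced); E->plug->E->R->D->L->E->refl->A->L'->G->R'->B->plug->B
Char 2 ('B'): step: R->1, L=7; B->plug->B->R->H->L->G->refl->D->L'->A->R'->G->plug->A
Char 3 ('D'): step: R->2, L=7; D->plug->D->R->F->L->C->refl->B->L'->E->R'->H->plug->H

H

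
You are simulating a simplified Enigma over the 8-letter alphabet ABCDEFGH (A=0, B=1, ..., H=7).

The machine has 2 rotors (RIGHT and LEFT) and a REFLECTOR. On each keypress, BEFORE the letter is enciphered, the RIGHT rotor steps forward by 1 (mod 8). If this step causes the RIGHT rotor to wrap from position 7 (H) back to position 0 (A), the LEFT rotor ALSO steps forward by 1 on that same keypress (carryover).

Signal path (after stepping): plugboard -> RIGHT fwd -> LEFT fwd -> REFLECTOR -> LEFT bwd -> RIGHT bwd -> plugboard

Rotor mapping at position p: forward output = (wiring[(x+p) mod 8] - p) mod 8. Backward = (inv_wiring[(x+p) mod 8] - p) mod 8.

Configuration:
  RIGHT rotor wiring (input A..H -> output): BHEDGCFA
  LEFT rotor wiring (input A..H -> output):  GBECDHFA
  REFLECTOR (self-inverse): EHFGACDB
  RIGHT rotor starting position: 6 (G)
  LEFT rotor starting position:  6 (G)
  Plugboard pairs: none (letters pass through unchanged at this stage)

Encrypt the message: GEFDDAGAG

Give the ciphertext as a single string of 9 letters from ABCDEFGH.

Char 1 ('G'): step: R->7, L=6; G->plug->G->R->D->L->D->refl->G->L'->E->R'->E->plug->E
Char 2 ('E'): step: R->0, L->7 (L advanced); E->plug->E->R->G->L->A->refl->E->L'->F->R'->G->plug->G
Char 3 ('F'): step: R->1, L=7; F->plug->F->R->E->L->D->refl->G->L'->H->R'->G->plug->G
Char 4 ('D'): step: R->2, L=7; D->plug->D->R->A->L->B->refl->H->L'->B->R'->B->plug->B
Char 5 ('D'): step: R->3, L=7; D->plug->D->R->C->L->C->refl->F->L'->D->R'->B->plug->B
Char 6 ('A'): step: R->4, L=7; A->plug->A->R->C->L->C->refl->F->L'->D->R'->F->plug->F
Char 7 ('G'): step: R->5, L=7; G->plug->G->R->G->L->A->refl->E->L'->F->R'->A->plug->A
Char 8 ('A'): step: R->6, L=7; A->plug->A->R->H->L->G->refl->D->L'->E->R'->H->plug->H
Char 9 ('G'): step: R->7, L=7; G->plug->G->R->D->L->F->refl->C->L'->C->R'->B->plug->B

Answer: EGGBBFAHB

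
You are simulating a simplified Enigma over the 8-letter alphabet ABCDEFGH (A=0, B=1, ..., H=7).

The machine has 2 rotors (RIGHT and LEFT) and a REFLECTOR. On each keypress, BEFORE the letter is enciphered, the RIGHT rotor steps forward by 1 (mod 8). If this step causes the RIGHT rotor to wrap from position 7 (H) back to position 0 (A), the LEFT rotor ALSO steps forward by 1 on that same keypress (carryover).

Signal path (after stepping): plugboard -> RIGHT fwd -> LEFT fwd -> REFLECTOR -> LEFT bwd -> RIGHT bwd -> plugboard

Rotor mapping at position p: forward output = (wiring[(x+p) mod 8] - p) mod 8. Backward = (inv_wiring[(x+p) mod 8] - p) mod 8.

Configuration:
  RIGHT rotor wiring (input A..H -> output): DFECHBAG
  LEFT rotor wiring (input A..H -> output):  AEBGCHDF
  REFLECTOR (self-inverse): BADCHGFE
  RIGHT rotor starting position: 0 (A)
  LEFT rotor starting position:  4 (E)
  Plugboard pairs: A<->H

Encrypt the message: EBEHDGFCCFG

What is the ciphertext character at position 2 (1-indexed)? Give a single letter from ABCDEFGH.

Char 1 ('E'): step: R->1, L=4; E->plug->E->R->A->L->G->refl->F->L'->G->R'->D->plug->D
Char 2 ('B'): step: R->2, L=4; B->plug->B->R->A->L->G->refl->F->L'->G->R'->E->plug->E

E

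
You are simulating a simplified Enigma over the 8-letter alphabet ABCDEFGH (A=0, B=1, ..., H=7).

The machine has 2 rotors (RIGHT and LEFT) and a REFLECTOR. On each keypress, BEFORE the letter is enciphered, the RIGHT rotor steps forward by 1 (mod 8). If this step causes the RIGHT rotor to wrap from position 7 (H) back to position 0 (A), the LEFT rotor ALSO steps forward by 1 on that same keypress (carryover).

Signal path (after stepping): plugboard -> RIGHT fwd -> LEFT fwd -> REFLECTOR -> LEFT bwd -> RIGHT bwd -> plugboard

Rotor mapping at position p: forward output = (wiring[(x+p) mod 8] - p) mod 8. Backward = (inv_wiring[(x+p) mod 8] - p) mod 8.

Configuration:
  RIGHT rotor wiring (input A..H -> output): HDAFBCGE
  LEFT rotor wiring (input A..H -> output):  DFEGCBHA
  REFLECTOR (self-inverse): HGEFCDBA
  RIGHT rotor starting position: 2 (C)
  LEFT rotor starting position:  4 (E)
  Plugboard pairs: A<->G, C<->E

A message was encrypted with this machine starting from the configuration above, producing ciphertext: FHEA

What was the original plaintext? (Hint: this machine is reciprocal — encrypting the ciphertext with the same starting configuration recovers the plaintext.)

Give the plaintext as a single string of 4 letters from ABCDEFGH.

Char 1 ('F'): step: R->3, L=4; F->plug->F->R->E->L->H->refl->A->L'->G->R'->B->plug->B
Char 2 ('H'): step: R->4, L=4; H->plug->H->R->B->L->F->refl->D->L'->C->R'->C->plug->E
Char 3 ('E'): step: R->5, L=4; E->plug->C->R->H->L->C->refl->E->L'->D->R'->F->plug->F
Char 4 ('A'): step: R->6, L=4; A->plug->G->R->D->L->E->refl->C->L'->H->R'->F->plug->F

Answer: BEFF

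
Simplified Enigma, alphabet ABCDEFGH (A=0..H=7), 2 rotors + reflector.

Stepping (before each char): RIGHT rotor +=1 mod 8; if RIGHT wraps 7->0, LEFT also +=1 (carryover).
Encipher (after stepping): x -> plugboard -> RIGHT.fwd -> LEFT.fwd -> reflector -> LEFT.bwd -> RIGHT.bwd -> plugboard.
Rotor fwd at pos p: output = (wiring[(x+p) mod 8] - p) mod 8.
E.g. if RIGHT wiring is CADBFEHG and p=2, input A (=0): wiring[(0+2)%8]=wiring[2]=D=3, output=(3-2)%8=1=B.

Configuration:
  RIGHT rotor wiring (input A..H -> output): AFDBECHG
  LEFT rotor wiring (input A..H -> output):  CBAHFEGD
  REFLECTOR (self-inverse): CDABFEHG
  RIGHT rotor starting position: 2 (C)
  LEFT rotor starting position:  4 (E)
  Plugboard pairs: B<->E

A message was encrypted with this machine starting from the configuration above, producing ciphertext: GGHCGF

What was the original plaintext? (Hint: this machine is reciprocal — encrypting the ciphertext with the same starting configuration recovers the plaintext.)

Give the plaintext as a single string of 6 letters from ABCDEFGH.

Char 1 ('G'): step: R->3, L=4; G->plug->G->R->C->L->C->refl->A->L'->B->R'->B->plug->E
Char 2 ('G'): step: R->4, L=4; G->plug->G->R->H->L->D->refl->B->L'->A->R'->A->plug->A
Char 3 ('H'): step: R->5, L=4; H->plug->H->R->H->L->D->refl->B->L'->A->R'->E->plug->B
Char 4 ('C'): step: R->6, L=4; C->plug->C->R->C->L->C->refl->A->L'->B->R'->A->plug->A
Char 5 ('G'): step: R->7, L=4; G->plug->G->R->D->L->H->refl->G->L'->E->R'->D->plug->D
Char 6 ('F'): step: R->0, L->5 (L advanced); F->plug->F->R->C->L->G->refl->H->L'->A->R'->A->plug->A

Answer: EABADA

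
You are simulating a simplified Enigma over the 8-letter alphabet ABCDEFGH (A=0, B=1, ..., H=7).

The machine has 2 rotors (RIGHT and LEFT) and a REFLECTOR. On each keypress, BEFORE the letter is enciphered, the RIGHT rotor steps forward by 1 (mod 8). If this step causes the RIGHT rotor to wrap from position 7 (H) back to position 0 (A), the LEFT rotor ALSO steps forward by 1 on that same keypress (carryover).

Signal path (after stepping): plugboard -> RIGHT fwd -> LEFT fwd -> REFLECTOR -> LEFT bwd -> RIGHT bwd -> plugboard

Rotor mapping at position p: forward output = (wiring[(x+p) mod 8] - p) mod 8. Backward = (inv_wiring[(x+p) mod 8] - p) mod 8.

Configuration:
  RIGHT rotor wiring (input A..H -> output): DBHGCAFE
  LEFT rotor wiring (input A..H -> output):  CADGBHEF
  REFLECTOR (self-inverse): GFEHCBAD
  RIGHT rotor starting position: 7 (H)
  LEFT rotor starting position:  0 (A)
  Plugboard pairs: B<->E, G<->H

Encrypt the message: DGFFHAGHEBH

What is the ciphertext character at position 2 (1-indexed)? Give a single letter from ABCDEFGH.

Char 1 ('D'): step: R->0, L->1 (L advanced); D->plug->D->R->G->L->E->refl->C->L'->B->R'->B->plug->E
Char 2 ('G'): step: R->1, L=1; G->plug->H->R->C->L->F->refl->B->L'->H->R'->E->plug->B

B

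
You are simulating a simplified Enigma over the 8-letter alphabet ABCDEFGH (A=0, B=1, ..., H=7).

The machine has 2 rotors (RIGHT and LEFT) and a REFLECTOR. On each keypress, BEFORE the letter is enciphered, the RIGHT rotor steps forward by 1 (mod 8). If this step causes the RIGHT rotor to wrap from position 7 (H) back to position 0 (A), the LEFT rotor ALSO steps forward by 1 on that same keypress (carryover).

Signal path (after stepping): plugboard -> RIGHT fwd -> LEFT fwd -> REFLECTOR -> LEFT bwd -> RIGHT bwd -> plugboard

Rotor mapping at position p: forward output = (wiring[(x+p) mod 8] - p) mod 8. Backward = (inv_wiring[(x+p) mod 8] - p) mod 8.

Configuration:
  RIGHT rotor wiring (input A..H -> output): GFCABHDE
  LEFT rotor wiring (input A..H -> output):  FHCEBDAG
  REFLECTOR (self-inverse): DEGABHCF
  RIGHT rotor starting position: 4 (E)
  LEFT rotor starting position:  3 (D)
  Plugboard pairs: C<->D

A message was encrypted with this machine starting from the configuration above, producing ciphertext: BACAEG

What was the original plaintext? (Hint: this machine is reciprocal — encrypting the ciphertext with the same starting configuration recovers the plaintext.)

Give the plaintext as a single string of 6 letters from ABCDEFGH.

Answer: EHBGGF

Derivation:
Char 1 ('B'): step: R->5, L=3; B->plug->B->R->G->L->E->refl->B->L'->A->R'->E->plug->E
Char 2 ('A'): step: R->6, L=3; A->plug->A->R->F->L->C->refl->G->L'->B->R'->H->plug->H
Char 3 ('C'): step: R->7, L=3; C->plug->D->R->D->L->F->refl->H->L'->H->R'->B->plug->B
Char 4 ('A'): step: R->0, L->4 (L advanced); A->plug->A->R->G->L->G->refl->C->L'->D->R'->G->plug->G
Char 5 ('E'): step: R->1, L=4; E->plug->E->R->G->L->G->refl->C->L'->D->R'->G->plug->G
Char 6 ('G'): step: R->2, L=4; G->plug->G->R->E->L->B->refl->E->L'->C->R'->F->plug->F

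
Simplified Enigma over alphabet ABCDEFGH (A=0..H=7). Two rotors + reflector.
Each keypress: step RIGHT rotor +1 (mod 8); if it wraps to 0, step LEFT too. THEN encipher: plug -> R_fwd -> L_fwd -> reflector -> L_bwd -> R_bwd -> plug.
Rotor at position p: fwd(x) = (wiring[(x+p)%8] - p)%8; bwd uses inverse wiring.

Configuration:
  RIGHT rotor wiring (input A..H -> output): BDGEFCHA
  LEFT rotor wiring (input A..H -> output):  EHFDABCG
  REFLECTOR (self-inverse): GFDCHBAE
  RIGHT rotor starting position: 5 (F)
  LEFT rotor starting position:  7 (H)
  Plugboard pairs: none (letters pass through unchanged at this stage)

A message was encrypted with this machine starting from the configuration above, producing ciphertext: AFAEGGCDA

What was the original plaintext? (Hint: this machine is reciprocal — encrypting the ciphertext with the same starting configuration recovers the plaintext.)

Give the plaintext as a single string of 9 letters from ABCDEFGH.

Char 1 ('A'): step: R->6, L=7; A->plug->A->R->B->L->F->refl->B->L'->F->R'->D->plug->D
Char 2 ('F'): step: R->7, L=7; F->plug->F->R->G->L->C->refl->D->L'->H->R'->D->plug->D
Char 3 ('A'): step: R->0, L->0 (L advanced); A->plug->A->R->B->L->H->refl->E->L'->A->R'->H->plug->H
Char 4 ('E'): step: R->1, L=0; E->plug->E->R->B->L->H->refl->E->L'->A->R'->H->plug->H
Char 5 ('G'): step: R->2, L=0; G->plug->G->R->H->L->G->refl->A->L'->E->R'->A->plug->A
Char 6 ('G'): step: R->3, L=0; G->plug->G->R->A->L->E->refl->H->L'->B->R'->A->plug->A
Char 7 ('C'): step: R->4, L=0; C->plug->C->R->D->L->D->refl->C->L'->G->R'->B->plug->B
Char 8 ('D'): step: R->5, L=0; D->plug->D->R->E->L->A->refl->G->L'->H->R'->G->plug->G
Char 9 ('A'): step: R->6, L=0; A->plug->A->R->B->L->H->refl->E->L'->A->R'->E->plug->E

Answer: DDHHAABGE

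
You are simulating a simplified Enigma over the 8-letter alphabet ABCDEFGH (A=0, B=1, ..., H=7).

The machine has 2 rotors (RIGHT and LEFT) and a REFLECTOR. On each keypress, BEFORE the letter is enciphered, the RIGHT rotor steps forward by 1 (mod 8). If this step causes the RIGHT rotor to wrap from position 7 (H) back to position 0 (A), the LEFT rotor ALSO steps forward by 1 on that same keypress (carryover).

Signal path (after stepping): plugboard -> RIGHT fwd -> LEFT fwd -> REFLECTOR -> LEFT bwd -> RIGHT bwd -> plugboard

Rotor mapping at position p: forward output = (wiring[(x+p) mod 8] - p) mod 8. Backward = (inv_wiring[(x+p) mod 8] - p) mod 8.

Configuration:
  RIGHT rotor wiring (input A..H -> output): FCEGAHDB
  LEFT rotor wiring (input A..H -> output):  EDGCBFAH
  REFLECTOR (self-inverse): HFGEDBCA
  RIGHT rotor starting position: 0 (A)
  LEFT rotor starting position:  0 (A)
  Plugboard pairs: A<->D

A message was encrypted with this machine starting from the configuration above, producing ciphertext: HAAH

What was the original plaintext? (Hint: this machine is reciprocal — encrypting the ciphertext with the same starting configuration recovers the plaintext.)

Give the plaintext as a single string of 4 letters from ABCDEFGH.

Char 1 ('H'): step: R->1, L=0; H->plug->H->R->E->L->B->refl->F->L'->F->R'->C->plug->C
Char 2 ('A'): step: R->2, L=0; A->plug->D->R->F->L->F->refl->B->L'->E->R'->B->plug->B
Char 3 ('A'): step: R->3, L=0; A->plug->D->R->A->L->E->refl->D->L'->B->R'->H->plug->H
Char 4 ('H'): step: R->4, L=0; H->plug->H->R->C->L->G->refl->C->L'->D->R'->B->plug->B

Answer: CBHB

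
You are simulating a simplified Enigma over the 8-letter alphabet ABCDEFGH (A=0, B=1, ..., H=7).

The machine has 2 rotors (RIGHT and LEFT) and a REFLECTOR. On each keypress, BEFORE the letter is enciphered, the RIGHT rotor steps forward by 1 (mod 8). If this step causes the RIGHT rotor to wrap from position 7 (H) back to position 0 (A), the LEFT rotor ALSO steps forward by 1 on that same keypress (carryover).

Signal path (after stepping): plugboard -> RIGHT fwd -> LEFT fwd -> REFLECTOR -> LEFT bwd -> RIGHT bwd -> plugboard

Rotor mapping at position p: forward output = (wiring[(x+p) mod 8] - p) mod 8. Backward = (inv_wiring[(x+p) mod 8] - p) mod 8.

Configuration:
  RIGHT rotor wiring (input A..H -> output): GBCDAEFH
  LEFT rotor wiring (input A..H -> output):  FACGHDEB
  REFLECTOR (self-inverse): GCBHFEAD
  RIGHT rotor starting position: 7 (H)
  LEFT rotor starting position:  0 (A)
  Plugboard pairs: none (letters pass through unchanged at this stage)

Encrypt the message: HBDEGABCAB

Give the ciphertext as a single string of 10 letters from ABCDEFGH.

Char 1 ('H'): step: R->0, L->1 (L advanced); H->plug->H->R->H->L->E->refl->F->L'->C->R'->C->plug->C
Char 2 ('B'): step: R->1, L=1; B->plug->B->R->B->L->B->refl->C->L'->E->R'->F->plug->F
Char 3 ('D'): step: R->2, L=1; D->plug->D->R->C->L->F->refl->E->L'->H->R'->H->plug->H
Char 4 ('E'): step: R->3, L=1; E->plug->E->R->E->L->C->refl->B->L'->B->R'->C->plug->C
Char 5 ('G'): step: R->4, L=1; G->plug->G->R->G->L->A->refl->G->L'->D->R'->D->plug->D
Char 6 ('A'): step: R->5, L=1; A->plug->A->R->H->L->E->refl->F->L'->C->R'->C->plug->C
Char 7 ('B'): step: R->6, L=1; B->plug->B->R->B->L->B->refl->C->L'->E->R'->E->plug->E
Char 8 ('C'): step: R->7, L=1; C->plug->C->R->C->L->F->refl->E->L'->H->R'->B->plug->B
Char 9 ('A'): step: R->0, L->2 (L advanced); A->plug->A->R->G->L->D->refl->H->L'->F->R'->G->plug->G
Char 10 ('B'): step: R->1, L=2; B->plug->B->R->B->L->E->refl->F->L'->C->R'->C->plug->C

Answer: CFHCDCEBGC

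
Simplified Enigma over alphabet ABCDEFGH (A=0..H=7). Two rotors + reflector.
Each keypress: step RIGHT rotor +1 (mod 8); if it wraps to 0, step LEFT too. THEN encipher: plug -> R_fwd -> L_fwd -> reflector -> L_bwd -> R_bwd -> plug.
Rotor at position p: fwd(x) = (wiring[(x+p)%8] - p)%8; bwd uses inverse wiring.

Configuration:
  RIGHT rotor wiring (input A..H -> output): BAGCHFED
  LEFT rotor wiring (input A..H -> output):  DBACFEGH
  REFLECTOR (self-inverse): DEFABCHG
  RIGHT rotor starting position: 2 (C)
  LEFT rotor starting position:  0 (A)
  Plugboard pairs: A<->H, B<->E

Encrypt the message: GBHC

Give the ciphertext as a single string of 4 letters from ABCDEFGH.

Char 1 ('G'): step: R->3, L=0; G->plug->G->R->F->L->E->refl->B->L'->B->R'->D->plug->D
Char 2 ('B'): step: R->4, L=0; B->plug->E->R->F->L->E->refl->B->L'->B->R'->B->plug->E
Char 3 ('H'): step: R->5, L=0; H->plug->A->R->A->L->D->refl->A->L'->C->R'->H->plug->A
Char 4 ('C'): step: R->6, L=0; C->plug->C->R->D->L->C->refl->F->L'->E->R'->F->plug->F

Answer: DEAF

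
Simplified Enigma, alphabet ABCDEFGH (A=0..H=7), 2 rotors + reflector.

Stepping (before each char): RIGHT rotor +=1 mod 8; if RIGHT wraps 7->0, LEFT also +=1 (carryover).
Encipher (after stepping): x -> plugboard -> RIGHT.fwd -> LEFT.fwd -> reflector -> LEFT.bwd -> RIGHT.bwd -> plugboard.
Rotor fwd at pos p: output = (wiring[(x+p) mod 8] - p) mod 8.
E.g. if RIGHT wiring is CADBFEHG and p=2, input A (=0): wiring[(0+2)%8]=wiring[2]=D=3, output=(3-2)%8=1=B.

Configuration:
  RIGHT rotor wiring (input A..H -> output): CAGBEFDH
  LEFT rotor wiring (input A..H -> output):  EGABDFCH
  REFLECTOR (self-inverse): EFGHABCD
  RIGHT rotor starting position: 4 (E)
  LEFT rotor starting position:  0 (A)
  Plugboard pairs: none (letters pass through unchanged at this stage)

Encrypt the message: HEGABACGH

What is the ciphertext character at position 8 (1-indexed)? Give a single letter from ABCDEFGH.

Char 1 ('H'): step: R->5, L=0; H->plug->H->R->H->L->H->refl->D->L'->E->R'->G->plug->G
Char 2 ('E'): step: R->6, L=0; E->plug->E->R->A->L->E->refl->A->L'->C->R'->D->plug->D
Char 3 ('G'): step: R->7, L=0; G->plug->G->R->G->L->C->refl->G->L'->B->R'->C->plug->C
Char 4 ('A'): step: R->0, L->1 (L advanced); A->plug->A->R->C->L->A->refl->E->L'->E->R'->E->plug->E
Char 5 ('B'): step: R->1, L=1; B->plug->B->R->F->L->B->refl->F->L'->A->R'->C->plug->C
Char 6 ('A'): step: R->2, L=1; A->plug->A->R->E->L->E->refl->A->L'->C->R'->C->plug->C
Char 7 ('C'): step: R->3, L=1; C->plug->C->R->C->L->A->refl->E->L'->E->R'->E->plug->E
Char 8 ('G'): step: R->4, L=1; G->plug->G->R->C->L->A->refl->E->L'->E->R'->F->plug->F

F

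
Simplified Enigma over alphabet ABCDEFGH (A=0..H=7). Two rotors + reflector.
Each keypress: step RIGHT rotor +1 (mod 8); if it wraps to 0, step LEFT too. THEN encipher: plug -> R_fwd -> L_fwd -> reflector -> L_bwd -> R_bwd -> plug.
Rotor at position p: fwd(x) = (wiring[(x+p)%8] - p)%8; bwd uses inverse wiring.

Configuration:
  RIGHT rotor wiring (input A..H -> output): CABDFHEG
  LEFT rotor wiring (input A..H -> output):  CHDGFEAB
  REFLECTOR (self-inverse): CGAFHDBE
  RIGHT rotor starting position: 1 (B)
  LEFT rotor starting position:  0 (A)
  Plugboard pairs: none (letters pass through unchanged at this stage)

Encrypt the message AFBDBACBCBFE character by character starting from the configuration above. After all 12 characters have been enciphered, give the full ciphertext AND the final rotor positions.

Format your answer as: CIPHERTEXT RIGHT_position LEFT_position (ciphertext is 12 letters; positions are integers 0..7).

Char 1 ('A'): step: R->2, L=0; A->plug->A->R->H->L->B->refl->G->L'->D->R'->C->plug->C
Char 2 ('F'): step: R->3, L=0; F->plug->F->R->H->L->B->refl->G->L'->D->R'->E->plug->E
Char 3 ('B'): step: R->4, L=0; B->plug->B->R->D->L->G->refl->B->L'->H->R'->H->plug->H
Char 4 ('D'): step: R->5, L=0; D->plug->D->R->F->L->E->refl->H->L'->B->R'->C->plug->C
Char 5 ('B'): step: R->6, L=0; B->plug->B->R->A->L->C->refl->A->L'->G->R'->A->plug->A
Char 6 ('A'): step: R->7, L=0; A->plug->A->R->H->L->B->refl->G->L'->D->R'->B->plug->B
Char 7 ('C'): step: R->0, L->1 (L advanced); C->plug->C->R->B->L->C->refl->A->L'->G->R'->H->plug->H
Char 8 ('B'): step: R->1, L=1; B->plug->B->R->A->L->G->refl->B->L'->H->R'->A->plug->A
Char 9 ('C'): step: R->2, L=1; C->plug->C->R->D->L->E->refl->H->L'->F->R'->D->plug->D
Char 10 ('B'): step: R->3, L=1; B->plug->B->R->C->L->F->refl->D->L'->E->R'->C->plug->C
Char 11 ('F'): step: R->4, L=1; F->plug->F->R->E->L->D->refl->F->L'->C->R'->D->plug->D
Char 12 ('E'): step: R->5, L=1; E->plug->E->R->D->L->E->refl->H->L'->F->R'->D->plug->D
Final: ciphertext=CEHCABHADCDD, RIGHT=5, LEFT=1

Answer: CEHCABHADCDD 5 1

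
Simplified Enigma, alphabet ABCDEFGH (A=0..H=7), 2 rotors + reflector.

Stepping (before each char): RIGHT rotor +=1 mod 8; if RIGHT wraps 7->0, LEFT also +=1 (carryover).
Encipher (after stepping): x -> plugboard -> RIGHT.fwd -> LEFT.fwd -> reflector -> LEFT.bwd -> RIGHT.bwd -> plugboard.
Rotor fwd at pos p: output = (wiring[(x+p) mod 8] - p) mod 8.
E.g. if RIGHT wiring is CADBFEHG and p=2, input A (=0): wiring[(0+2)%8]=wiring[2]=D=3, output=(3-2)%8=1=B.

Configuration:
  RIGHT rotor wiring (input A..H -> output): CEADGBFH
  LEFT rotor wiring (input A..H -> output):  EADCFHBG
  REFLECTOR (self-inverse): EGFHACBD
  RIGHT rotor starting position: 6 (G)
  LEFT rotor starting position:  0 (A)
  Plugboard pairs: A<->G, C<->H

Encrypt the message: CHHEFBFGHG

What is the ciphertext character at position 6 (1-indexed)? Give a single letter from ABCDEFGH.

Char 1 ('C'): step: R->7, L=0; C->plug->H->R->G->L->B->refl->G->L'->H->R'->F->plug->F
Char 2 ('H'): step: R->0, L->1 (L advanced); H->plug->C->R->A->L->H->refl->D->L'->H->R'->H->plug->C
Char 3 ('H'): step: R->1, L=1; H->plug->C->R->C->L->B->refl->G->L'->E->R'->F->plug->F
Char 4 ('E'): step: R->2, L=1; E->plug->E->R->D->L->E->refl->A->L'->F->R'->F->plug->F
Char 5 ('F'): step: R->3, L=1; F->plug->F->R->H->L->D->refl->H->L'->A->R'->A->plug->G
Char 6 ('B'): step: R->4, L=1; B->plug->B->R->F->L->A->refl->E->L'->D->R'->D->plug->D

D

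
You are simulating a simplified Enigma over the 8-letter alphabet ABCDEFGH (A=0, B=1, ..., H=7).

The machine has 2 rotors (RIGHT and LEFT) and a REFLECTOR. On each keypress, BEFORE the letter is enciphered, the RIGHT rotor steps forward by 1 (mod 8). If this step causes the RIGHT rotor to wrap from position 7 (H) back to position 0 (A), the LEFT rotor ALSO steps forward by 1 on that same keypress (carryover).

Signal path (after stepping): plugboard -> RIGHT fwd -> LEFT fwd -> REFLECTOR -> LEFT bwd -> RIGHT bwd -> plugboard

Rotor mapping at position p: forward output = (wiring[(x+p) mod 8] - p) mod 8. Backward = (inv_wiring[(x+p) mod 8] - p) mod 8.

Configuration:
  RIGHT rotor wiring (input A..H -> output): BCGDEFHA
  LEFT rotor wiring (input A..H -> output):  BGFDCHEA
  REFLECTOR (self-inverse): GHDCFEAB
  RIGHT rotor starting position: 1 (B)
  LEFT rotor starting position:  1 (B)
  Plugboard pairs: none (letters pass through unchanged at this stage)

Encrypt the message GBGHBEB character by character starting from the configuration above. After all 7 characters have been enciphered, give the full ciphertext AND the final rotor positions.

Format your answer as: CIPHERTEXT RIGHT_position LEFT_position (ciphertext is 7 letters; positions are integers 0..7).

Answer: AAEDFDF 0 2

Derivation:
Char 1 ('G'): step: R->2, L=1; G->plug->G->R->H->L->A->refl->G->L'->E->R'->A->plug->A
Char 2 ('B'): step: R->3, L=1; B->plug->B->R->B->L->E->refl->F->L'->A->R'->A->plug->A
Char 3 ('G'): step: R->4, L=1; G->plug->G->R->C->L->C->refl->D->L'->F->R'->E->plug->E
Char 4 ('H'): step: R->5, L=1; H->plug->H->R->H->L->A->refl->G->L'->E->R'->D->plug->D
Char 5 ('B'): step: R->6, L=1; B->plug->B->R->C->L->C->refl->D->L'->F->R'->F->plug->F
Char 6 ('E'): step: R->7, L=1; E->plug->E->R->E->L->G->refl->A->L'->H->R'->D->plug->D
Char 7 ('B'): step: R->0, L->2 (L advanced); B->plug->B->R->C->L->A->refl->G->L'->F->R'->F->plug->F
Final: ciphertext=AAEDFDF, RIGHT=0, LEFT=2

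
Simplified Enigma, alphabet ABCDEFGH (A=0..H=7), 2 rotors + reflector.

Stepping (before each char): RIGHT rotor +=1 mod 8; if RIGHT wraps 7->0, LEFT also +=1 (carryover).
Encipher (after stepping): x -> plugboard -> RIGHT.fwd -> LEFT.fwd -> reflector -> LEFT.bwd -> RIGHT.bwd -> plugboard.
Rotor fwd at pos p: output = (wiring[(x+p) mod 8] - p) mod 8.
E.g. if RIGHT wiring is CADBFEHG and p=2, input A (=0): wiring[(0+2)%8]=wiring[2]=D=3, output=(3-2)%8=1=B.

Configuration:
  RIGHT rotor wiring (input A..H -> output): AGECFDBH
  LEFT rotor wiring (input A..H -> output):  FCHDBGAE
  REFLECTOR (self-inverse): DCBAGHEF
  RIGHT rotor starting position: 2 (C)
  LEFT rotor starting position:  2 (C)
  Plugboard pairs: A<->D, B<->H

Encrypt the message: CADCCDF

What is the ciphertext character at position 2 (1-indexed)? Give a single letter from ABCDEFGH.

Char 1 ('C'): step: R->3, L=2; C->plug->C->R->A->L->F->refl->H->L'->C->R'->B->plug->H
Char 2 ('A'): step: R->4, L=2; A->plug->D->R->D->L->E->refl->G->L'->E->R'->E->plug->E

E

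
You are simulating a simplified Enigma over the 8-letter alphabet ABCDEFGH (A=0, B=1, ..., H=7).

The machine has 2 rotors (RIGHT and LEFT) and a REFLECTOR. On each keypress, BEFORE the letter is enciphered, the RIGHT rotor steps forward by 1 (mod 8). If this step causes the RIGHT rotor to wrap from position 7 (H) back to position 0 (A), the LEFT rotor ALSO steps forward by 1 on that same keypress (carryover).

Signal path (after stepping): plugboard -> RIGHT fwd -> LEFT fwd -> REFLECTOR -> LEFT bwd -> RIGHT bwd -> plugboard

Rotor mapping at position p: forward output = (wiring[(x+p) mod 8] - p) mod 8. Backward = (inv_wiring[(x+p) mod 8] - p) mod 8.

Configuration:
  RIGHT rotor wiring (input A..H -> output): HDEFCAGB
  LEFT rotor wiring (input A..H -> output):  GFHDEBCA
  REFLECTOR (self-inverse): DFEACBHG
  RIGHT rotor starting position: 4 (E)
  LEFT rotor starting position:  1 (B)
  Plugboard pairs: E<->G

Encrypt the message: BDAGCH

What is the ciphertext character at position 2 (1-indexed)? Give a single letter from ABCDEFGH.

Char 1 ('B'): step: R->5, L=1; B->plug->B->R->B->L->G->refl->H->L'->G->R'->E->plug->G
Char 2 ('D'): step: R->6, L=1; D->plug->D->R->F->L->B->refl->F->L'->H->R'->F->plug->F

F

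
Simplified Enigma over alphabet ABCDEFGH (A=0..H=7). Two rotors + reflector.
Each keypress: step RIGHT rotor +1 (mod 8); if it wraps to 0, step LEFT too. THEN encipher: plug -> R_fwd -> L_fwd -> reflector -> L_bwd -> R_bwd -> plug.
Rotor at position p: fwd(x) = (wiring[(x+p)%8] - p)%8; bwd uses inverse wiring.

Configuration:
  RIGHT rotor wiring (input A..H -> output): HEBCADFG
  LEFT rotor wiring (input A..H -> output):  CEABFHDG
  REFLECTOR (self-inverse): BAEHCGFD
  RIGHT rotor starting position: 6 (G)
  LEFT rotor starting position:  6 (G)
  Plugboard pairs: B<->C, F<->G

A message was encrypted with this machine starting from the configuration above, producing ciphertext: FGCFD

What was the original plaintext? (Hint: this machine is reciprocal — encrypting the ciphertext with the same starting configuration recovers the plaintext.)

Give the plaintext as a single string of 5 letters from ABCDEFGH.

Answer: DHBHC

Derivation:
Char 1 ('F'): step: R->7, L=6; F->plug->G->R->E->L->C->refl->E->L'->C->R'->D->plug->D
Char 2 ('G'): step: R->0, L->7 (L advanced); G->plug->F->R->D->L->B->refl->A->L'->G->R'->H->plug->H
Char 3 ('C'): step: R->1, L=7; C->plug->B->R->A->L->H->refl->D->L'->B->R'->C->plug->B
Char 4 ('F'): step: R->2, L=7; F->plug->G->R->F->L->G->refl->F->L'->C->R'->H->plug->H
Char 5 ('D'): step: R->3, L=7; D->plug->D->R->C->L->F->refl->G->L'->F->R'->B->plug->C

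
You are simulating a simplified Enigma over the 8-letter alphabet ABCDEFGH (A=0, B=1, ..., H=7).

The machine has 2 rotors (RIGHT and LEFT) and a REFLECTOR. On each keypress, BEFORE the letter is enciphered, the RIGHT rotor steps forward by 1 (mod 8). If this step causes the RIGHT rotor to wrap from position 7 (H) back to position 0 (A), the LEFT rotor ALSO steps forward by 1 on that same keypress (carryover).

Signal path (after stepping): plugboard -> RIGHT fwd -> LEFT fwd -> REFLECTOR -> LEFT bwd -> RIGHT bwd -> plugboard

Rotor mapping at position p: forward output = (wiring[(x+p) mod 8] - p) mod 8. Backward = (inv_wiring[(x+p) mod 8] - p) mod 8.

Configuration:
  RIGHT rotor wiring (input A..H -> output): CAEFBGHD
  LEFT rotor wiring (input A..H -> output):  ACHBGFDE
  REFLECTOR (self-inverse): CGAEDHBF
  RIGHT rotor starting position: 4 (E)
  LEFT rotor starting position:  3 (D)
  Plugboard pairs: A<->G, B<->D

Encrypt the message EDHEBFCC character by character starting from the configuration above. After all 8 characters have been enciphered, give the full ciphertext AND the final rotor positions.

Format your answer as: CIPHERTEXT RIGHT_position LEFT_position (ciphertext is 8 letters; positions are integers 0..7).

Char 1 ('E'): step: R->5, L=3; E->plug->E->R->D->L->A->refl->C->L'->C->R'->B->plug->D
Char 2 ('D'): step: R->6, L=3; D->plug->B->R->F->L->F->refl->H->L'->G->R'->E->plug->E
Char 3 ('H'): step: R->7, L=3; H->plug->H->R->A->L->G->refl->B->L'->E->R'->A->plug->G
Char 4 ('E'): step: R->0, L->4 (L advanced); E->plug->E->R->B->L->B->refl->G->L'->F->R'->D->plug->B
Char 5 ('B'): step: R->1, L=4; B->plug->D->R->A->L->C->refl->A->L'->D->R'->B->plug->D
Char 6 ('F'): step: R->2, L=4; F->plug->F->R->B->L->B->refl->G->L'->F->R'->E->plug->E
Char 7 ('C'): step: R->3, L=4; C->plug->C->R->D->L->A->refl->C->L'->A->R'->E->plug->E
Char 8 ('C'): step: R->4, L=4; C->plug->C->R->D->L->A->refl->C->L'->A->R'->G->plug->A
Final: ciphertext=DEGBDEEA, RIGHT=4, LEFT=4

Answer: DEGBDEEA 4 4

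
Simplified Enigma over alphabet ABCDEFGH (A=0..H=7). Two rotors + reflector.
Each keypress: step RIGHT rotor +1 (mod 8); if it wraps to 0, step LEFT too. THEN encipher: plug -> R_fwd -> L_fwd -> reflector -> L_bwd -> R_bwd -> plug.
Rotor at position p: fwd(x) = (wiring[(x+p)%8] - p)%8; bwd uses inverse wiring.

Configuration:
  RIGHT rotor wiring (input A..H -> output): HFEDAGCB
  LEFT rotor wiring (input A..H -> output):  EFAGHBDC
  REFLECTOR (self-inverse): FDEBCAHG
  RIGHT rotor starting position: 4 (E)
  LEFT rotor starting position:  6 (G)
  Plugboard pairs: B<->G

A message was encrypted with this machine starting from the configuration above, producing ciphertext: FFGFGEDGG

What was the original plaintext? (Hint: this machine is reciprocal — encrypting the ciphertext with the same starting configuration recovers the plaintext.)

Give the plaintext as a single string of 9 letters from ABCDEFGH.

Char 1 ('F'): step: R->5, L=6; F->plug->F->R->H->L->D->refl->B->L'->G->R'->G->plug->B
Char 2 ('F'): step: R->6, L=6; F->plug->F->R->F->L->A->refl->F->L'->A->R'->H->plug->H
Char 3 ('G'): step: R->7, L=6; G->plug->B->R->A->L->F->refl->A->L'->F->R'->D->plug->D
Char 4 ('F'): step: R->0, L->7 (L advanced); F->plug->F->R->G->L->C->refl->E->L'->H->R'->A->plug->A
Char 5 ('G'): step: R->1, L=7; G->plug->B->R->D->L->B->refl->D->L'->A->R'->G->plug->B
Char 6 ('E'): step: R->2, L=7; E->plug->E->R->A->L->D->refl->B->L'->D->R'->H->plug->H
Char 7 ('D'): step: R->3, L=7; D->plug->D->R->H->L->E->refl->C->L'->G->R'->E->plug->E
Char 8 ('G'): step: R->4, L=7; G->plug->B->R->C->L->G->refl->H->L'->E->R'->A->plug->A
Char 9 ('G'): step: R->5, L=7; G->plug->B->R->F->L->A->refl->F->L'->B->R'->A->plug->A

Answer: BHDABHEAA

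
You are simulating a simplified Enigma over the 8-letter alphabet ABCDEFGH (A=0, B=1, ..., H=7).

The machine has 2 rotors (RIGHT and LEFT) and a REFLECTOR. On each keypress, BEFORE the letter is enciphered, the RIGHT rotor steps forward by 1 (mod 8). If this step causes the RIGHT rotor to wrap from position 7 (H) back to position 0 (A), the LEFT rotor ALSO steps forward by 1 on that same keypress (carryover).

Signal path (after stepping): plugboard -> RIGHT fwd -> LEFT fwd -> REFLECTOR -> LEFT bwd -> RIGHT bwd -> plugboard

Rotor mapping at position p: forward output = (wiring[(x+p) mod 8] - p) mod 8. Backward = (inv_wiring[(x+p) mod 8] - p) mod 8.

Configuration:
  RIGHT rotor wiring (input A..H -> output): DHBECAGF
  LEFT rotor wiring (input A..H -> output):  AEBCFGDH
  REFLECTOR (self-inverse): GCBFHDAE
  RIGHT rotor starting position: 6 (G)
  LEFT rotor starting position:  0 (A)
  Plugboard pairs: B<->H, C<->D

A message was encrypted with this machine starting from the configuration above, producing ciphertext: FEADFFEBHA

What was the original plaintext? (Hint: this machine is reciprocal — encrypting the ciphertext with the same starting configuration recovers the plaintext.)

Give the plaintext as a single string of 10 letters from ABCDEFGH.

Char 1 ('F'): step: R->7, L=0; F->plug->F->R->D->L->C->refl->B->L'->C->R'->D->plug->C
Char 2 ('E'): step: R->0, L->1 (L advanced); E->plug->E->R->C->L->B->refl->C->L'->F->R'->H->plug->B
Char 3 ('A'): step: R->1, L=1; A->plug->A->R->G->L->G->refl->A->L'->B->R'->D->plug->C
Char 4 ('D'): step: R->2, L=1; D->plug->C->R->A->L->D->refl->F->L'->E->R'->E->plug->E
Char 5 ('F'): step: R->3, L=1; F->plug->F->R->A->L->D->refl->F->L'->E->R'->G->plug->G
Char 6 ('F'): step: R->4, L=1; F->plug->F->R->D->L->E->refl->H->L'->H->R'->E->plug->E
Char 7 ('E'): step: R->5, L=1; E->plug->E->R->C->L->B->refl->C->L'->F->R'->H->plug->B
Char 8 ('B'): step: R->6, L=1; B->plug->H->R->C->L->B->refl->C->L'->F->R'->C->plug->D
Char 9 ('H'): step: R->7, L=1; H->plug->B->R->E->L->F->refl->D->L'->A->R'->C->plug->D
Char 10 ('A'): step: R->0, L->2 (L advanced); A->plug->A->R->D->L->E->refl->H->L'->A->R'->F->plug->F

Answer: CBCEGEBDDF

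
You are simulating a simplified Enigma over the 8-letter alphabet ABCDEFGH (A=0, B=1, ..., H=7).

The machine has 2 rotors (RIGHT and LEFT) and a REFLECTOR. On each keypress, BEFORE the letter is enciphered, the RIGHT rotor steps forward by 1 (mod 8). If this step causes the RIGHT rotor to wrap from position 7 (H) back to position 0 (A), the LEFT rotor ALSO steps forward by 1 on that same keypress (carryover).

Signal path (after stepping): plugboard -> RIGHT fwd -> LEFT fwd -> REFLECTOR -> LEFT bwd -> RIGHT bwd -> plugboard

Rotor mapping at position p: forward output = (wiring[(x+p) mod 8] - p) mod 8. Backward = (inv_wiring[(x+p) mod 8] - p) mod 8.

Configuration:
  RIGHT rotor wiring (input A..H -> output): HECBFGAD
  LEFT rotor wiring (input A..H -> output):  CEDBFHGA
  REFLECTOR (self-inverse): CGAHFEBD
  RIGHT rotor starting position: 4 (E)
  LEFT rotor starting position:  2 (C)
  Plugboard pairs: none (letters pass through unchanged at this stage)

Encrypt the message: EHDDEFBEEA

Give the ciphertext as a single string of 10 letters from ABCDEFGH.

Char 1 ('E'): step: R->5, L=2; E->plug->E->R->H->L->C->refl->A->L'->G->R'->C->plug->C
Char 2 ('H'): step: R->6, L=2; H->plug->H->R->A->L->B->refl->G->L'->F->R'->B->plug->B
Char 3 ('D'): step: R->7, L=2; D->plug->D->R->D->L->F->refl->E->L'->E->R'->A->plug->A
Char 4 ('D'): step: R->0, L->3 (L advanced); D->plug->D->R->B->L->C->refl->A->L'->H->R'->A->plug->A
Char 5 ('E'): step: R->1, L=3; E->plug->E->R->F->L->H->refl->D->L'->D->R'->A->plug->A
Char 6 ('F'): step: R->2, L=3; F->plug->F->R->B->L->C->refl->A->L'->H->R'->B->plug->B
Char 7 ('B'): step: R->3, L=3; B->plug->B->R->C->L->E->refl->F->L'->E->R'->F->plug->F
Char 8 ('E'): step: R->4, L=3; E->plug->E->R->D->L->D->refl->H->L'->F->R'->H->plug->H
Char 9 ('E'): step: R->5, L=3; E->plug->E->R->H->L->A->refl->C->L'->B->R'->A->plug->A
Char 10 ('A'): step: R->6, L=3; A->plug->A->R->C->L->E->refl->F->L'->E->R'->E->plug->E

Answer: CBAAABFHAE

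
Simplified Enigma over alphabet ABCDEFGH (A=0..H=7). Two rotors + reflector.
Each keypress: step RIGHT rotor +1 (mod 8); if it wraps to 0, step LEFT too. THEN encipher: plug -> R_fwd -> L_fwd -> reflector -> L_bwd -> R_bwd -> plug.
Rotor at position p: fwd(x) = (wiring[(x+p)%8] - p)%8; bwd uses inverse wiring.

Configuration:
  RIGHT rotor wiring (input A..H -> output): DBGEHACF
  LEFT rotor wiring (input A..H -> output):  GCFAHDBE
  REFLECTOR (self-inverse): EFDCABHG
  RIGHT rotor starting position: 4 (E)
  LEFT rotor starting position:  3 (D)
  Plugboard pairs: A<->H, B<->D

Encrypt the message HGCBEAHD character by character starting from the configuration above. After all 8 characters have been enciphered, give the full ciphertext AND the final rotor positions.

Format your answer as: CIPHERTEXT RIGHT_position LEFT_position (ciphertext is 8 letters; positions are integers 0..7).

Answer: BAGFCFCA 4 4

Derivation:
Char 1 ('H'): step: R->5, L=3; H->plug->A->R->D->L->G->refl->H->L'->G->R'->D->plug->B
Char 2 ('G'): step: R->6, L=3; G->plug->G->R->B->L->E->refl->A->L'->C->R'->H->plug->A
Char 3 ('C'): step: R->7, L=3; C->plug->C->R->C->L->A->refl->E->L'->B->R'->G->plug->G
Char 4 ('B'): step: R->0, L->4 (L advanced); B->plug->D->R->E->L->C->refl->D->L'->A->R'->F->plug->F
Char 5 ('E'): step: R->1, L=4; E->plug->E->R->H->L->E->refl->A->L'->D->R'->C->plug->C
Char 6 ('A'): step: R->2, L=4; A->plug->H->R->H->L->E->refl->A->L'->D->R'->F->plug->F
Char 7 ('H'): step: R->3, L=4; H->plug->A->R->B->L->H->refl->G->L'->F->R'->C->plug->C
Char 8 ('D'): step: R->4, L=4; D->plug->B->R->E->L->C->refl->D->L'->A->R'->H->plug->A
Final: ciphertext=BAGFCFCA, RIGHT=4, LEFT=4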